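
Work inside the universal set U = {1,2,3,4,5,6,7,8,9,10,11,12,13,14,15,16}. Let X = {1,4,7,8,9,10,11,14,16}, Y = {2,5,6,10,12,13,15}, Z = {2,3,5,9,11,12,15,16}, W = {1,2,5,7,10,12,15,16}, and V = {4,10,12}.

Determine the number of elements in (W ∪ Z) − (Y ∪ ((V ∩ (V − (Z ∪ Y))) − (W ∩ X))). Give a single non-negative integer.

W ∪ Z = {1,2,3,5,7,9,10,11,12,15,16}
Z ∪ Y = {2,3,5,6,9,10,11,12,13,15,16}
V − (Z ∪ Y) = {4}
V ∩ (V − (Z ∪ Y)) = {4}
W ∩ X = {1,7,10,16}
(V ∩ (V − (Z ∪ Y))) − (W ∩ X) = {4}
Y ∪ ((V ∩ (V − (Z ∪ Y))) − (W ∩ X)) = {2,4,5,6,10,12,13,15}
(W ∪ Z) − (Y ∪ ((V ∩ (V − (Z ∪ Y))) − (W ∩ X))) = {1,3,7,9,11,16}
|(W ∪ Z) − (Y ∪ ((V ∩ (V − (Z ∪ Y))) − (W ∩ X)))| = 6

6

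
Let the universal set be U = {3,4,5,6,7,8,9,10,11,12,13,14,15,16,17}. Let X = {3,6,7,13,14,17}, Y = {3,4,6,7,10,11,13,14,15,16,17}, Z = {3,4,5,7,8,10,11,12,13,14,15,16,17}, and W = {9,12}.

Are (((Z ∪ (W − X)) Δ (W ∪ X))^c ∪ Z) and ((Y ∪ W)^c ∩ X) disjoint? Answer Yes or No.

Yes

W − X = {9,12}
Z ∪ (W − X) = {3,4,5,7,8,9,10,11,12,13,14,15,16,17}
W ∪ X = {3,6,7,9,12,13,14,17}
(Z ∪ (W − X)) Δ (W ∪ X) = {4,5,6,8,10,11,15,16}
((Z ∪ (W − X)) Δ (W ∪ X))^c = {3,7,9,12,13,14,17}
((Z ∪ (W − X)) Δ (W ∪ X))^c ∪ Z = {3,4,5,7,8,9,10,11,12,13,14,15,16,17}
Y ∪ W = {3,4,6,7,9,10,11,12,13,14,15,16,17}
(Y ∪ W)^c = {5,8}
(Y ∪ W)^c ∩ X = {}
{3,4,5,7,8,9,10,11,12,13,14,15,16,17} and {} share no elements.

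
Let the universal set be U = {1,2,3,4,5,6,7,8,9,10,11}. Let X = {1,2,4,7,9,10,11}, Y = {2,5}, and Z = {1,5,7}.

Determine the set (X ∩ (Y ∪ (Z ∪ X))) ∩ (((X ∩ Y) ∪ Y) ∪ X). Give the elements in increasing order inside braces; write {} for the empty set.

Z ∪ X = {1,2,4,5,7,9,10,11}
Y ∪ (Z ∪ X) = {1,2,4,5,7,9,10,11}
X ∩ (Y ∪ (Z ∪ X)) = {1,2,4,7,9,10,11}
X ∩ Y = {2}
(X ∩ Y) ∪ Y = {2,5}
((X ∩ Y) ∪ Y) ∪ X = {1,2,4,5,7,9,10,11}
(X ∩ (Y ∪ (Z ∪ X))) ∩ (((X ∩ Y) ∪ Y) ∪ X) = {1,2,4,7,9,10,11}

{1,2,4,7,9,10,11}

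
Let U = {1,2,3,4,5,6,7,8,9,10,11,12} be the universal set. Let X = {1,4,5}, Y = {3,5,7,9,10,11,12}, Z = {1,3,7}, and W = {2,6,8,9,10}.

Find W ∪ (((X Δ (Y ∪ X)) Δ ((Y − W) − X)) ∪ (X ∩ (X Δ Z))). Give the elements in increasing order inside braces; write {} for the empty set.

Y ∪ X = {1,3,4,5,7,9,10,11,12}
X Δ (Y ∪ X) = {3,7,9,10,11,12}
Y − W = {3,5,7,11,12}
(Y − W) − X = {3,7,11,12}
(X Δ (Y ∪ X)) Δ ((Y − W) − X) = {9,10}
X Δ Z = {3,4,5,7}
X ∩ (X Δ Z) = {4,5}
((X Δ (Y ∪ X)) Δ ((Y − W) − X)) ∪ (X ∩ (X Δ Z)) = {4,5,9,10}
W ∪ (((X Δ (Y ∪ X)) Δ ((Y − W) − X)) ∪ (X ∩ (X Δ Z))) = {2,4,5,6,8,9,10}

{2,4,5,6,8,9,10}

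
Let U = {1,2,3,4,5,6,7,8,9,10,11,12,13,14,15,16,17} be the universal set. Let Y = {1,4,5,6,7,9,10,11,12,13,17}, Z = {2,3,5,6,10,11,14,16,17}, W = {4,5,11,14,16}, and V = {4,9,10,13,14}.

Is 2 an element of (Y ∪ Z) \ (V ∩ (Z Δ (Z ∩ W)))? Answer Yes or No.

Yes

2 ∉ Y and 2 ∈ Z, so 2 ∈ Y ∪ Z
2 ∈ Z and 2 ∉ W, so 2 ∉ Z ∩ W
2 ∈ Z and 2 ∉ (Z ∩ W), so 2 ∈ Z Δ (Z ∩ W)
2 ∉ V and 2 ∈ (Z Δ (Z ∩ W)), so 2 ∉ V ∩ (Z Δ (Z ∩ W))
2 ∈ (Y ∪ Z) and 2 ∉ (V ∩ (Z Δ (Z ∩ W))), so 2 ∈ (Y ∪ Z) \ (V ∩ (Z Δ (Z ∩ W)))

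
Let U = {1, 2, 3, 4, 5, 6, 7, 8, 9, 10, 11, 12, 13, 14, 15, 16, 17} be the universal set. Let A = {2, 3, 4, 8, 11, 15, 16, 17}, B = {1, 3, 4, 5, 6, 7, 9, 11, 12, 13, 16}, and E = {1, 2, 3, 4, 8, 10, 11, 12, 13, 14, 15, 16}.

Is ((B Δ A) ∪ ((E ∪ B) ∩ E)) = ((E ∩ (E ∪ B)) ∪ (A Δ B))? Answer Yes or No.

B Δ A = {1, 2, 5, 6, 7, 8, 9, 12, 13, 15, 17}
E ∪ B = {1, 2, 3, 4, 5, 6, 7, 8, 9, 10, 11, 12, 13, 14, 15, 16}
(E ∪ B) ∩ E = {1, 2, 3, 4, 8, 10, 11, 12, 13, 14, 15, 16}
(B Δ A) ∪ ((E ∪ B) ∩ E) = {1, 2, 3, 4, 5, 6, 7, 8, 9, 10, 11, 12, 13, 14, 15, 16, 17}
E ∩ (E ∪ B) = {1, 2, 3, 4, 8, 10, 11, 12, 13, 14, 15, 16}
A Δ B = {1, 2, 5, 6, 7, 8, 9, 12, 13, 15, 17}
(E ∩ (E ∪ B)) ∪ (A Δ B) = {1, 2, 3, 4, 5, 6, 7, 8, 9, 10, 11, 12, 13, 14, 15, 16, 17}
Both equal {1, 2, 3, 4, 5, 6, 7, 8, 9, 10, 11, 12, 13, 14, 15, 16, 17}, so (B Δ A) ∪ ((E ∪ B) ∩ E) = (E ∩ (E ∪ B)) ∪ (A Δ B).

Yes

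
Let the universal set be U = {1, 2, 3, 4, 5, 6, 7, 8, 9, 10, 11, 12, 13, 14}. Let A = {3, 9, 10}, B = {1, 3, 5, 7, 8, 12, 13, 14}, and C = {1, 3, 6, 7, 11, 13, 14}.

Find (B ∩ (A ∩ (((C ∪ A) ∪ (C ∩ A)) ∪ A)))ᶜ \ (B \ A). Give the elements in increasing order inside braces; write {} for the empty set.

{2, 4, 6, 9, 10, 11}

C ∪ A = {1, 3, 6, 7, 9, 10, 11, 13, 14}
C ∩ A = {3}
(C ∪ A) ∪ (C ∩ A) = {1, 3, 6, 7, 9, 10, 11, 13, 14}
((C ∪ A) ∪ (C ∩ A)) ∪ A = {1, 3, 6, 7, 9, 10, 11, 13, 14}
A ∩ (((C ∪ A) ∪ (C ∩ A)) ∪ A) = {3, 9, 10}
B ∩ (A ∩ (((C ∪ A) ∪ (C ∩ A)) ∪ A)) = {3}
(B ∩ (A ∩ (((C ∪ A) ∪ (C ∩ A)) ∪ A)))ᶜ = {1, 2, 4, 5, 6, 7, 8, 9, 10, 11, 12, 13, 14}
B \ A = {1, 5, 7, 8, 12, 13, 14}
(B ∩ (A ∩ (((C ∪ A) ∪ (C ∩ A)) ∪ A)))ᶜ \ (B \ A) = {2, 4, 6, 9, 10, 11}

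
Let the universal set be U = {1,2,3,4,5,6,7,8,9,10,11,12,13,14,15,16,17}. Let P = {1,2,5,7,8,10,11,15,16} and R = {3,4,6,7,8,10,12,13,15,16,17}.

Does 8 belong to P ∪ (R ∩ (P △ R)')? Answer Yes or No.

8 ∈ P and 8 ∈ R, so 8 ∉ P △ R
8 ∈ (P △ R)' since 8 ∉ (P △ R)
8 ∈ R and 8 ∈ (P △ R)', so 8 ∈ R ∩ (P △ R)'
8 ∈ P and 8 ∈ (R ∩ (P △ R)'), so 8 ∈ P ∪ (R ∩ (P △ R)')

Yes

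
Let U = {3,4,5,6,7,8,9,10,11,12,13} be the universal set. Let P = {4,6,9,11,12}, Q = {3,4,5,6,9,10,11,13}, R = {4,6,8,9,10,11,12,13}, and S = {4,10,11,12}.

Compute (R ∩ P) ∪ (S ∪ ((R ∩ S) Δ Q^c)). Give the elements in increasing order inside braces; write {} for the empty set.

R ∩ P = {4,6,9,11,12}
R ∩ S = {4,10,11,12}
Q^c = {7,8,12}
(R ∩ S) Δ Q^c = {4,7,8,10,11}
S ∪ ((R ∩ S) Δ Q^c) = {4,7,8,10,11,12}
(R ∩ P) ∪ (S ∪ ((R ∩ S) Δ Q^c)) = {4,6,7,8,9,10,11,12}

{4,6,7,8,9,10,11,12}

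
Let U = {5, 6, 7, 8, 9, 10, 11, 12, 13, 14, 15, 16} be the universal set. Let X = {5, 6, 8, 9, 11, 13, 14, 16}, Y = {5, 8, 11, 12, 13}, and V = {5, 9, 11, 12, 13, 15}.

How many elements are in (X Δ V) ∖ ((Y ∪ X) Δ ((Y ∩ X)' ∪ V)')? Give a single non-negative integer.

2

X Δ V = {6, 8, 12, 14, 15, 16}
Y ∪ X = {5, 6, 8, 9, 11, 12, 13, 14, 16}
Y ∩ X = {5, 8, 11, 13}
(Y ∩ X)' = {6, 7, 9, 10, 12, 14, 15, 16}
(Y ∩ X)' ∪ V = {5, 6, 7, 9, 10, 11, 12, 13, 14, 15, 16}
((Y ∩ X)' ∪ V)' = {8}
(Y ∪ X) Δ ((Y ∩ X)' ∪ V)' = {5, 6, 9, 11, 12, 13, 14, 16}
(X Δ V) ∖ ((Y ∪ X) Δ ((Y ∩ X)' ∪ V)') = {8, 15}
|(X Δ V) ∖ ((Y ∪ X) Δ ((Y ∩ X)' ∪ V)')| = 2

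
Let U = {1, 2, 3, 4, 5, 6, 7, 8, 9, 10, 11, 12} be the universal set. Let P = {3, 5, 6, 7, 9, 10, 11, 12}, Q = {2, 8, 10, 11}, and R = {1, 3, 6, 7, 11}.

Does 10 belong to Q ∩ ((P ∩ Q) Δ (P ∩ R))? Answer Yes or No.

10 ∈ P and 10 ∈ Q, so 10 ∈ P ∩ Q
10 ∈ P and 10 ∉ R, so 10 ∉ P ∩ R
10 ∈ (P ∩ Q) and 10 ∉ (P ∩ R), so 10 ∈ (P ∩ Q) Δ (P ∩ R)
10 ∈ Q and 10 ∈ ((P ∩ Q) Δ (P ∩ R)), so 10 ∈ Q ∩ ((P ∩ Q) Δ (P ∩ R))

Yes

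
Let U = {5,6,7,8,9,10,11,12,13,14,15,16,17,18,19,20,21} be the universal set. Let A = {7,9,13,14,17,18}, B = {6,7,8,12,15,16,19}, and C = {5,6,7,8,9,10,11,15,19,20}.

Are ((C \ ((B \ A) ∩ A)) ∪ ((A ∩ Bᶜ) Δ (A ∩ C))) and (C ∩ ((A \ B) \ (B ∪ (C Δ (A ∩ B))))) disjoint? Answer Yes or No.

B \ A = {6,8,12,15,16,19}
(B \ A) ∩ A = {}
C \ ((B \ A) ∩ A) = {5,6,7,8,9,10,11,15,19,20}
Bᶜ = {5,9,10,11,13,14,17,18,20,21}
A ∩ Bᶜ = {9,13,14,17,18}
A ∩ C = {7,9}
(A ∩ Bᶜ) Δ (A ∩ C) = {7,13,14,17,18}
(C \ ((B \ A) ∩ A)) ∪ ((A ∩ Bᶜ) Δ (A ∩ C)) = {5,6,7,8,9,10,11,13,14,15,17,18,19,20}
A \ B = {9,13,14,17,18}
A ∩ B = {7}
C Δ (A ∩ B) = {5,6,8,9,10,11,15,19,20}
B ∪ (C Δ (A ∩ B)) = {5,6,7,8,9,10,11,12,15,16,19,20}
(A \ B) \ (B ∪ (C Δ (A ∩ B))) = {13,14,17,18}
C ∩ ((A \ B) \ (B ∪ (C Δ (A ∩ B)))) = {}
{5,6,7,8,9,10,11,13,14,15,17,18,19,20} and {} share no elements.

Yes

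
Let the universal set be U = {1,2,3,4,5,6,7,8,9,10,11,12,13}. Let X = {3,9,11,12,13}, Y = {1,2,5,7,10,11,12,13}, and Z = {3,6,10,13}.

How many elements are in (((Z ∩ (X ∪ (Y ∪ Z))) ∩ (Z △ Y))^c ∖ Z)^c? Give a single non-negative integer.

4

Y ∪ Z = {1,2,3,5,6,7,10,11,12,13}
X ∪ (Y ∪ Z) = {1,2,3,5,6,7,9,10,11,12,13}
Z ∩ (X ∪ (Y ∪ Z)) = {3,6,10,13}
Z △ Y = {1,2,3,5,6,7,11,12}
(Z ∩ (X ∪ (Y ∪ Z))) ∩ (Z △ Y) = {3,6}
((Z ∩ (X ∪ (Y ∪ Z))) ∩ (Z △ Y))^c = {1,2,4,5,7,8,9,10,11,12,13}
((Z ∩ (X ∪ (Y ∪ Z))) ∩ (Z △ Y))^c ∖ Z = {1,2,4,5,7,8,9,11,12}
(((Z ∩ (X ∪ (Y ∪ Z))) ∩ (Z △ Y))^c ∖ Z)^c = {3,6,10,13}
|(((Z ∩ (X ∪ (Y ∪ Z))) ∩ (Z △ Y))^c ∖ Z)^c| = 4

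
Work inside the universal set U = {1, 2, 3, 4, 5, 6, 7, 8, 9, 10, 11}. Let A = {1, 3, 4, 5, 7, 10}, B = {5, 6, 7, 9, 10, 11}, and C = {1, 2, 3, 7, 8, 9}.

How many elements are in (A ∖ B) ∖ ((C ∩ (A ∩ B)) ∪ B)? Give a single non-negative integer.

3

A ∖ B = {1, 3, 4}
A ∩ B = {5, 7, 10}
C ∩ (A ∩ B) = {7}
(C ∩ (A ∩ B)) ∪ B = {5, 6, 7, 9, 10, 11}
(A ∖ B) ∖ ((C ∩ (A ∩ B)) ∪ B) = {1, 3, 4}
|(A ∖ B) ∖ ((C ∩ (A ∩ B)) ∪ B)| = 3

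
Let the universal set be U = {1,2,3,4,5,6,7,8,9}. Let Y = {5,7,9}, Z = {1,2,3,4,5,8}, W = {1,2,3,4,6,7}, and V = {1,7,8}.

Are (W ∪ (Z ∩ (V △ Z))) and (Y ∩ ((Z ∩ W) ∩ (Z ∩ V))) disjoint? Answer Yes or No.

Yes

V △ Z = {2,3,4,5,7}
Z ∩ (V △ Z) = {2,3,4,5}
W ∪ (Z ∩ (V △ Z)) = {1,2,3,4,5,6,7}
Z ∩ W = {1,2,3,4}
Z ∩ V = {1,8}
(Z ∩ W) ∩ (Z ∩ V) = {1}
Y ∩ ((Z ∩ W) ∩ (Z ∩ V)) = {}
{1,2,3,4,5,6,7} and {} share no elements.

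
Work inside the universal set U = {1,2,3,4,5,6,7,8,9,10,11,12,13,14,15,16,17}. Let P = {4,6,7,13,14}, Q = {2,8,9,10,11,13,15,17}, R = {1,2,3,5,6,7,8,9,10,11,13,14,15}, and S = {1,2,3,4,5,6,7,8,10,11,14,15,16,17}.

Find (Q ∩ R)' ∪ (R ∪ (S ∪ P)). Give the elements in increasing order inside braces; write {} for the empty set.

{1,2,3,4,5,6,7,8,9,10,11,12,13,14,15,16,17}

Q ∩ R = {2,8,9,10,11,13,15}
(Q ∩ R)' = {1,3,4,5,6,7,12,14,16,17}
S ∪ P = {1,2,3,4,5,6,7,8,10,11,13,14,15,16,17}
R ∪ (S ∪ P) = {1,2,3,4,5,6,7,8,9,10,11,13,14,15,16,17}
(Q ∩ R)' ∪ (R ∪ (S ∪ P)) = {1,2,3,4,5,6,7,8,9,10,11,12,13,14,15,16,17}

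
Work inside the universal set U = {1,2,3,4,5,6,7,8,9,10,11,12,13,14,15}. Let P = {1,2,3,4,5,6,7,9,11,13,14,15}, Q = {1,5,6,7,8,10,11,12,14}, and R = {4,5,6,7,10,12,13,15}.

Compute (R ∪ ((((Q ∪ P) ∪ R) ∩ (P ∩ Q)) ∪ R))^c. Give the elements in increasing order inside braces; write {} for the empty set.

Q ∪ P = {1,2,3,4,5,6,7,8,9,10,11,12,13,14,15}
(Q ∪ P) ∪ R = {1,2,3,4,5,6,7,8,9,10,11,12,13,14,15}
P ∩ Q = {1,5,6,7,11,14}
((Q ∪ P) ∪ R) ∩ (P ∩ Q) = {1,5,6,7,11,14}
(((Q ∪ P) ∪ R) ∩ (P ∩ Q)) ∪ R = {1,4,5,6,7,10,11,12,13,14,15}
R ∪ ((((Q ∪ P) ∪ R) ∩ (P ∩ Q)) ∪ R) = {1,4,5,6,7,10,11,12,13,14,15}
(R ∪ ((((Q ∪ P) ∪ R) ∩ (P ∩ Q)) ∪ R))^c = {2,3,8,9}

{2,3,8,9}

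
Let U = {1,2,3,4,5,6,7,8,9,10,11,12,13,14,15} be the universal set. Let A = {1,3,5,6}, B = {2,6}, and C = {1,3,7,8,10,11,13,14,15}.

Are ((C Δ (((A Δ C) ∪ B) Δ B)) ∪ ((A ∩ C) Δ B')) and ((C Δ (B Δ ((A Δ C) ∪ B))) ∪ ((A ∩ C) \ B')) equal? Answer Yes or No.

A Δ C = {5,6,7,8,10,11,13,14,15}
(A Δ C) ∪ B = {2,5,6,7,8,10,11,13,14,15}
((A Δ C) ∪ B) Δ B = {5,7,8,10,11,13,14,15}
C Δ (((A Δ C) ∪ B) Δ B) = {1,3,5}
A ∩ C = {1,3}
B' = {1,3,4,5,7,8,9,10,11,12,13,14,15}
(A ∩ C) Δ B' = {4,5,7,8,9,10,11,12,13,14,15}
(C Δ (((A Δ C) ∪ B) Δ B)) ∪ ((A ∩ C) Δ B') = {1,3,4,5,7,8,9,10,11,12,13,14,15}
B Δ ((A Δ C) ∪ B) = {5,7,8,10,11,13,14,15}
C Δ (B Δ ((A Δ C) ∪ B)) = {1,3,5}
(A ∩ C) \ B' = {}
(C Δ (B Δ ((A Δ C) ∪ B))) ∪ ((A ∩ C) \ B') = {1,3,5}
4 ∈ (C Δ (((A Δ C) ∪ B) Δ B)) ∪ ((A ∩ C) Δ B') but 4 ∉ (C Δ (B Δ ((A Δ C) ∪ B))) ∪ ((A ∩ C) \ B'), so they differ.

No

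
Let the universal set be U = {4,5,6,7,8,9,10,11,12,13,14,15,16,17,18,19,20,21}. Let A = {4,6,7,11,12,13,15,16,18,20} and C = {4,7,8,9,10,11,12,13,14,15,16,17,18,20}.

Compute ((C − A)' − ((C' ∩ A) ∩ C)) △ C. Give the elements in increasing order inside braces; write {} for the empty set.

C − A = {8,9,10,14,17}
(C − A)' = {4,5,6,7,11,12,13,15,16,18,19,20,21}
C' = {5,6,19,21}
C' ∩ A = {6}
(C' ∩ A) ∩ C = {}
(C − A)' − ((C' ∩ A) ∩ C) = {4,5,6,7,11,12,13,15,16,18,19,20,21}
((C − A)' − ((C' ∩ A) ∩ C)) △ C = {5,6,8,9,10,14,17,19,21}

{5,6,8,9,10,14,17,19,21}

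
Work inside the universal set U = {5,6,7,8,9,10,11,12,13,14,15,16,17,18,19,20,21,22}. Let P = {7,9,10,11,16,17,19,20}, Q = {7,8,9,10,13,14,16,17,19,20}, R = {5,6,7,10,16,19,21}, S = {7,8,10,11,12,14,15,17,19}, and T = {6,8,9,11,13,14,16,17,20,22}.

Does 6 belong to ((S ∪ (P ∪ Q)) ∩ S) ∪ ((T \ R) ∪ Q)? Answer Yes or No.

6 ∉ P and 6 ∉ Q, so 6 ∉ P ∪ Q
6 ∉ S and 6 ∉ (P ∪ Q), so 6 ∉ S ∪ (P ∪ Q)
6 ∉ (S ∪ (P ∪ Q)) and 6 ∉ S, so 6 ∉ (S ∪ (P ∪ Q)) ∩ S
6 ∈ T and 6 ∈ R, so 6 ∉ T \ R
6 ∉ (T \ R) and 6 ∉ Q, so 6 ∉ (T \ R) ∪ Q
6 ∉ ((S ∪ (P ∪ Q)) ∩ S) and 6 ∉ ((T \ R) ∪ Q), so 6 ∉ ((S ∪ (P ∪ Q)) ∩ S) ∪ ((T \ R) ∪ Q)

No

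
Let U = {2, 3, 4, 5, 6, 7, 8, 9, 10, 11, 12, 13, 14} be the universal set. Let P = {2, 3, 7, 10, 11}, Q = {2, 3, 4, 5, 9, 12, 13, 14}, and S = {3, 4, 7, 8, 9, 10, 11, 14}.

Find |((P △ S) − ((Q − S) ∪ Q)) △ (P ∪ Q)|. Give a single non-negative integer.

P △ S = {2, 4, 8, 9, 14}
Q − S = {2, 5, 12, 13}
(Q − S) ∪ Q = {2, 3, 4, 5, 9, 12, 13, 14}
(P △ S) − ((Q − S) ∪ Q) = {8}
P ∪ Q = {2, 3, 4, 5, 7, 9, 10, 11, 12, 13, 14}
((P △ S) − ((Q − S) ∪ Q)) △ (P ∪ Q) = {2, 3, 4, 5, 7, 8, 9, 10, 11, 12, 13, 14}
|((P △ S) − ((Q − S) ∪ Q)) △ (P ∪ Q)| = 12

12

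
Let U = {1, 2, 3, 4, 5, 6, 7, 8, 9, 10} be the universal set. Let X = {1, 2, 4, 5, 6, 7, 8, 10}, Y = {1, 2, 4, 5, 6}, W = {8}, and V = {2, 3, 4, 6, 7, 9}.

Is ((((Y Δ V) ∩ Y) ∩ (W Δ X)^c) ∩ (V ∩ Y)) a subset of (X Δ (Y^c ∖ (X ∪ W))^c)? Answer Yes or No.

Y Δ V = {1, 3, 5, 7, 9}
(Y Δ V) ∩ Y = {1, 5}
W Δ X = {1, 2, 4, 5, 6, 7, 10}
(W Δ X)^c = {3, 8, 9}
((Y Δ V) ∩ Y) ∩ (W Δ X)^c = {}
V ∩ Y = {2, 4, 6}
(((Y Δ V) ∩ Y) ∩ (W Δ X)^c) ∩ (V ∩ Y) = {}
Y^c = {3, 7, 8, 9, 10}
X ∪ W = {1, 2, 4, 5, 6, 7, 8, 10}
Y^c ∖ (X ∪ W) = {3, 9}
(Y^c ∖ (X ∪ W))^c = {1, 2, 4, 5, 6, 7, 8, 10}
X Δ (Y^c ∖ (X ∪ W))^c = {}
Every element of {} is in {}, so (((Y Δ V) ∩ Y) ∩ (W Δ X)^c) ∩ (V ∩ Y) ⊆ X Δ (Y^c ∖ (X ∪ W))^c.

Yes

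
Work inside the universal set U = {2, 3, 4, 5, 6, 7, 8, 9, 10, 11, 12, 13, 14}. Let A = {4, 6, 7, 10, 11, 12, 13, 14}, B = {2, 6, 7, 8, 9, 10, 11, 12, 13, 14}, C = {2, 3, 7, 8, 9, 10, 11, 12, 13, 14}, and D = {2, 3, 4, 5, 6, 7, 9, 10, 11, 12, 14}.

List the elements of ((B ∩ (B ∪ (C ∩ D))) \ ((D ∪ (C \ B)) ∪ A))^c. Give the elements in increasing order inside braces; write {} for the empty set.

{2, 3, 4, 5, 6, 7, 9, 10, 11, 12, 13, 14}

C ∩ D = {2, 3, 7, 9, 10, 11, 12, 14}
B ∪ (C ∩ D) = {2, 3, 6, 7, 8, 9, 10, 11, 12, 13, 14}
B ∩ (B ∪ (C ∩ D)) = {2, 6, 7, 8, 9, 10, 11, 12, 13, 14}
C \ B = {3}
D ∪ (C \ B) = {2, 3, 4, 5, 6, 7, 9, 10, 11, 12, 14}
(D ∪ (C \ B)) ∪ A = {2, 3, 4, 5, 6, 7, 9, 10, 11, 12, 13, 14}
(B ∩ (B ∪ (C ∩ D))) \ ((D ∪ (C \ B)) ∪ A) = {8}
((B ∩ (B ∪ (C ∩ D))) \ ((D ∪ (C \ B)) ∪ A))^c = {2, 3, 4, 5, 6, 7, 9, 10, 11, 12, 13, 14}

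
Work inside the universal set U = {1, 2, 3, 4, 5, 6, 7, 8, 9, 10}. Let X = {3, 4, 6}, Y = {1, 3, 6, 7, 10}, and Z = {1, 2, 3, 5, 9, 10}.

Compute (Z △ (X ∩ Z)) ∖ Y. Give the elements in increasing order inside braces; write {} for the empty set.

X ∩ Z = {3}
Z △ (X ∩ Z) = {1, 2, 5, 9, 10}
(Z △ (X ∩ Z)) ∖ Y = {2, 5, 9}

{2, 5, 9}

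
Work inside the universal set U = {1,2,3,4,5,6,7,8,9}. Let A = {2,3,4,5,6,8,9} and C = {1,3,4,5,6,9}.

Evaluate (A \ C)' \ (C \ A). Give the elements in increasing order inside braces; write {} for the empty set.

A \ C = {2,8}
(A \ C)' = {1,3,4,5,6,7,9}
C \ A = {1}
(A \ C)' \ (C \ A) = {3,4,5,6,7,9}

{3,4,5,6,7,9}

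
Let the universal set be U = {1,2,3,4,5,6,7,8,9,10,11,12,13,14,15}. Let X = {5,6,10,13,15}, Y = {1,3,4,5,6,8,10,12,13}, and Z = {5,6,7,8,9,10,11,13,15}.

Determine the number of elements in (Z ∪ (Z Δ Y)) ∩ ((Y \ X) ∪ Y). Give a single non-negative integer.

9

Z Δ Y = {1,3,4,7,9,11,12,15}
Z ∪ (Z Δ Y) = {1,3,4,5,6,7,8,9,10,11,12,13,15}
Y \ X = {1,3,4,8,12}
(Y \ X) ∪ Y = {1,3,4,5,6,8,10,12,13}
(Z ∪ (Z Δ Y)) ∩ ((Y \ X) ∪ Y) = {1,3,4,5,6,8,10,12,13}
|(Z ∪ (Z Δ Y)) ∩ ((Y \ X) ∪ Y)| = 9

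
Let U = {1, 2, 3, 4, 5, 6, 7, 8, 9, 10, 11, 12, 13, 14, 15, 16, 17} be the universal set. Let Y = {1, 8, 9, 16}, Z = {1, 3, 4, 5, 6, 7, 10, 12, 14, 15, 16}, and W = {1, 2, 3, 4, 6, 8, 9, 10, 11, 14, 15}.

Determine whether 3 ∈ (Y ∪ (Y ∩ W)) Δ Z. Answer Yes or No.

3 ∉ Y and 3 ∈ W, so 3 ∉ Y ∩ W
3 ∉ Y and 3 ∉ (Y ∩ W), so 3 ∉ Y ∪ (Y ∩ W)
3 ∉ (Y ∪ (Y ∩ W)) and 3 ∈ Z, so 3 ∈ (Y ∪ (Y ∩ W)) Δ Z

Yes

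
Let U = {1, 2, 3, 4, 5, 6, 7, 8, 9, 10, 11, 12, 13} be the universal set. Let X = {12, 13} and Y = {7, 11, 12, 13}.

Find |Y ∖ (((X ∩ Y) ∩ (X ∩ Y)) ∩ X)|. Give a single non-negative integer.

X ∩ Y = {12, 13}
(X ∩ Y) ∩ (X ∩ Y) = {12, 13}
((X ∩ Y) ∩ (X ∩ Y)) ∩ X = {12, 13}
Y ∖ (((X ∩ Y) ∩ (X ∩ Y)) ∩ X) = {7, 11}
|Y ∖ (((X ∩ Y) ∩ (X ∩ Y)) ∩ X)| = 2

2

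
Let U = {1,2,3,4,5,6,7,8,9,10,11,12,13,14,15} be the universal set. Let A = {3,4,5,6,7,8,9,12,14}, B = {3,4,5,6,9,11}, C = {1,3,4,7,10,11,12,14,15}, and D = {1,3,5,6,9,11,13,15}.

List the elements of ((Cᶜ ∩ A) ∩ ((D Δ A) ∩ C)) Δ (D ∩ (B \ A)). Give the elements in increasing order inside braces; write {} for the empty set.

{11}

Cᶜ = {2,5,6,8,9,13}
Cᶜ ∩ A = {5,6,8,9}
D Δ A = {1,4,7,8,11,12,13,14,15}
(D Δ A) ∩ C = {1,4,7,11,12,14,15}
(Cᶜ ∩ A) ∩ ((D Δ A) ∩ C) = {}
B \ A = {11}
D ∩ (B \ A) = {11}
((Cᶜ ∩ A) ∩ ((D Δ A) ∩ C)) Δ (D ∩ (B \ A)) = {11}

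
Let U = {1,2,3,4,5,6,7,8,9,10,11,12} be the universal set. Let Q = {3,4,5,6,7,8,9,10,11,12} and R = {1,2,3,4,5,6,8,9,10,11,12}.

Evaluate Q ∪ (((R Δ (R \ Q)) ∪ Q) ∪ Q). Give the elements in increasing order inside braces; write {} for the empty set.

{3,4,5,6,7,8,9,10,11,12}

R \ Q = {1,2}
R Δ (R \ Q) = {3,4,5,6,8,9,10,11,12}
(R Δ (R \ Q)) ∪ Q = {3,4,5,6,7,8,9,10,11,12}
((R Δ (R \ Q)) ∪ Q) ∪ Q = {3,4,5,6,7,8,9,10,11,12}
Q ∪ (((R Δ (R \ Q)) ∪ Q) ∪ Q) = {3,4,5,6,7,8,9,10,11,12}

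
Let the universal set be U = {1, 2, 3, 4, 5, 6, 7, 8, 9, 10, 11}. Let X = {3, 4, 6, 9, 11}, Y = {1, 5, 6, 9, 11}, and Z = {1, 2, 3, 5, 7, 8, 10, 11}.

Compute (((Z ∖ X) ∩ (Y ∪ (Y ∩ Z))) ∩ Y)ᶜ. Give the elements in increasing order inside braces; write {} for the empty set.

{2, 3, 4, 6, 7, 8, 9, 10, 11}

Z ∖ X = {1, 2, 5, 7, 8, 10}
Y ∩ Z = {1, 5, 11}
Y ∪ (Y ∩ Z) = {1, 5, 6, 9, 11}
(Z ∖ X) ∩ (Y ∪ (Y ∩ Z)) = {1, 5}
((Z ∖ X) ∩ (Y ∪ (Y ∩ Z))) ∩ Y = {1, 5}
(((Z ∖ X) ∩ (Y ∪ (Y ∩ Z))) ∩ Y)ᶜ = {2, 3, 4, 6, 7, 8, 9, 10, 11}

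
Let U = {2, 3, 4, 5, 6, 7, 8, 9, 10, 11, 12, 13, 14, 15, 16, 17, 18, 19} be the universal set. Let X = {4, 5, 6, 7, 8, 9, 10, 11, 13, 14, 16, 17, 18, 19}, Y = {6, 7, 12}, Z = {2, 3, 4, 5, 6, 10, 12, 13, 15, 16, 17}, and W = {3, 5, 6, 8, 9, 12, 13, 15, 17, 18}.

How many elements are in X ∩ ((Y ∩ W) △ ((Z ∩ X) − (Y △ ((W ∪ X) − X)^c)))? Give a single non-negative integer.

Y ∩ W = {6, 12}
Z ∩ X = {4, 5, 6, 10, 13, 16, 17}
W ∪ X = {3, 4, 5, 6, 7, 8, 9, 10, 11, 12, 13, 14, 15, 16, 17, 18, 19}
(W ∪ X) − X = {3, 12, 15}
((W ∪ X) − X)^c = {2, 4, 5, 6, 7, 8, 9, 10, 11, 13, 14, 16, 17, 18, 19}
Y △ ((W ∪ X) − X)^c = {2, 4, 5, 8, 9, 10, 11, 12, 13, 14, 16, 17, 18, 19}
(Z ∩ X) − (Y △ ((W ∪ X) − X)^c) = {6}
(Y ∩ W) △ ((Z ∩ X) − (Y △ ((W ∪ X) − X)^c)) = {12}
X ∩ ((Y ∩ W) △ ((Z ∩ X) − (Y △ ((W ∪ X) − X)^c))) = {}
|X ∩ ((Y ∩ W) △ ((Z ∩ X) − (Y △ ((W ∪ X) − X)^c)))| = 0

0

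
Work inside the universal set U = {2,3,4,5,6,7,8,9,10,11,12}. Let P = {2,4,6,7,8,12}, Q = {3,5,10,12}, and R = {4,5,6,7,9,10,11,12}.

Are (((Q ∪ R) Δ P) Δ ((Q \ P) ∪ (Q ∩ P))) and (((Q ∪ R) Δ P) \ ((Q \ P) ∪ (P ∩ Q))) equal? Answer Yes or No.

Q ∪ R = {3,4,5,6,7,9,10,11,12}
(Q ∪ R) Δ P = {2,3,5,8,9,10,11}
Q \ P = {3,5,10}
Q ∩ P = {12}
(Q \ P) ∪ (Q ∩ P) = {3,5,10,12}
((Q ∪ R) Δ P) Δ ((Q \ P) ∪ (Q ∩ P)) = {2,8,9,11,12}
P ∩ Q = {12}
(Q \ P) ∪ (P ∩ Q) = {3,5,10,12}
((Q ∪ R) Δ P) \ ((Q \ P) ∪ (P ∩ Q)) = {2,8,9,11}
12 ∈ ((Q ∪ R) Δ P) Δ ((Q \ P) ∪ (Q ∩ P)) but 12 ∉ ((Q ∪ R) Δ P) \ ((Q \ P) ∪ (P ∩ Q)), so they differ.

No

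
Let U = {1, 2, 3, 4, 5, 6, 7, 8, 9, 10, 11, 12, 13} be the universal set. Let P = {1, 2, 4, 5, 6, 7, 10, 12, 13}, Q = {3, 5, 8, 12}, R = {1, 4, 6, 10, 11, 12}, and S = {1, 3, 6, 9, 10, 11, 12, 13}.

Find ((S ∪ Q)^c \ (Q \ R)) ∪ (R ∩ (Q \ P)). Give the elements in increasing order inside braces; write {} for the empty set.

S ∪ Q = {1, 3, 5, 6, 8, 9, 10, 11, 12, 13}
(S ∪ Q)^c = {2, 4, 7}
Q \ R = {3, 5, 8}
(S ∪ Q)^c \ (Q \ R) = {2, 4, 7}
Q \ P = {3, 8}
R ∩ (Q \ P) = {}
((S ∪ Q)^c \ (Q \ R)) ∪ (R ∩ (Q \ P)) = {2, 4, 7}

{2, 4, 7}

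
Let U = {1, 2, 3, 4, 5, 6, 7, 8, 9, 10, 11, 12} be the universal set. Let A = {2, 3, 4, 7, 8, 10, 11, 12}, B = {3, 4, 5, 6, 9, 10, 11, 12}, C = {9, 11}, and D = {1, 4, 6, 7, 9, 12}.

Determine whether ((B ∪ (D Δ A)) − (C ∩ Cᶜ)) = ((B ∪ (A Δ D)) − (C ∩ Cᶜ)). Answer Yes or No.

Yes

D Δ A = {1, 2, 3, 6, 8, 9, 10, 11}
B ∪ (D Δ A) = {1, 2, 3, 4, 5, 6, 8, 9, 10, 11, 12}
Cᶜ = {1, 2, 3, 4, 5, 6, 7, 8, 10, 12}
C ∩ Cᶜ = {}
(B ∪ (D Δ A)) − (C ∩ Cᶜ) = {1, 2, 3, 4, 5, 6, 8, 9, 10, 11, 12}
A Δ D = {1, 2, 3, 6, 8, 9, 10, 11}
B ∪ (A Δ D) = {1, 2, 3, 4, 5, 6, 8, 9, 10, 11, 12}
(B ∪ (A Δ D)) − (C ∩ Cᶜ) = {1, 2, 3, 4, 5, 6, 8, 9, 10, 11, 12}
Both equal {1, 2, 3, 4, 5, 6, 8, 9, 10, 11, 12}, so (B ∪ (D Δ A)) − (C ∩ Cᶜ) = (B ∪ (A Δ D)) − (C ∩ Cᶜ).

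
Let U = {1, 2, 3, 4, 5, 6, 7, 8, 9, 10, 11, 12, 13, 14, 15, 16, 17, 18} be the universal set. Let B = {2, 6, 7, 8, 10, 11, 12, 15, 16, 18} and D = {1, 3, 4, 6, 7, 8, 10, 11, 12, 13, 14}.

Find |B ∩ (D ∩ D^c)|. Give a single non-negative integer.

D^c = {2, 5, 9, 15, 16, 17, 18}
D ∩ D^c = {}
B ∩ (D ∩ D^c) = {}
|B ∩ (D ∩ D^c)| = 0

0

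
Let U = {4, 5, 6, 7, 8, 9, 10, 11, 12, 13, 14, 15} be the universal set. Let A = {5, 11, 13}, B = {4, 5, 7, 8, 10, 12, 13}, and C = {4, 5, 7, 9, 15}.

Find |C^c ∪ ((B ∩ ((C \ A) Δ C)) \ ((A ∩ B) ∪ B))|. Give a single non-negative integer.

7

C^c = {6, 8, 10, 11, 12, 13, 14}
C \ A = {4, 7, 9, 15}
(C \ A) Δ C = {5}
B ∩ ((C \ A) Δ C) = {5}
A ∩ B = {5, 13}
(A ∩ B) ∪ B = {4, 5, 7, 8, 10, 12, 13}
(B ∩ ((C \ A) Δ C)) \ ((A ∩ B) ∪ B) = {}
C^c ∪ ((B ∩ ((C \ A) Δ C)) \ ((A ∩ B) ∪ B)) = {6, 8, 10, 11, 12, 13, 14}
|C^c ∪ ((B ∩ ((C \ A) Δ C)) \ ((A ∩ B) ∪ B))| = 7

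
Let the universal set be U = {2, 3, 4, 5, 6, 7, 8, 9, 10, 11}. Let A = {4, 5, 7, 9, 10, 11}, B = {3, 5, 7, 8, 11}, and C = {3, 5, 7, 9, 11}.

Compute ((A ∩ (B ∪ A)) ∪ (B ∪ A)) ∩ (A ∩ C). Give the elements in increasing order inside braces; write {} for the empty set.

{5, 7, 9, 11}

B ∪ A = {3, 4, 5, 7, 8, 9, 10, 11}
A ∩ (B ∪ A) = {4, 5, 7, 9, 10, 11}
(A ∩ (B ∪ A)) ∪ (B ∪ A) = {3, 4, 5, 7, 8, 9, 10, 11}
A ∩ C = {5, 7, 9, 11}
((A ∩ (B ∪ A)) ∪ (B ∪ A)) ∩ (A ∩ C) = {5, 7, 9, 11}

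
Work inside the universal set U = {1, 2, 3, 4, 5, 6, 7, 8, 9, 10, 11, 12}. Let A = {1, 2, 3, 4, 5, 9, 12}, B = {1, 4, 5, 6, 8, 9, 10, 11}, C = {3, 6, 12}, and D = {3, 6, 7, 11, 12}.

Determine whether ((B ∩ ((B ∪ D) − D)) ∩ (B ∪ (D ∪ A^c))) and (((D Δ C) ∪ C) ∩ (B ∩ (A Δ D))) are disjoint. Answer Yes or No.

B ∪ D = {1, 3, 4, 5, 6, 7, 8, 9, 10, 11, 12}
(B ∪ D) − D = {1, 4, 5, 8, 9, 10}
B ∩ ((B ∪ D) − D) = {1, 4, 5, 8, 9, 10}
A^c = {6, 7, 8, 10, 11}
D ∪ A^c = {3, 6, 7, 8, 10, 11, 12}
B ∪ (D ∪ A^c) = {1, 3, 4, 5, 6, 7, 8, 9, 10, 11, 12}
(B ∩ ((B ∪ D) − D)) ∩ (B ∪ (D ∪ A^c)) = {1, 4, 5, 8, 9, 10}
D Δ C = {7, 11}
(D Δ C) ∪ C = {3, 6, 7, 11, 12}
A Δ D = {1, 2, 4, 5, 6, 7, 9, 11}
B ∩ (A Δ D) = {1, 4, 5, 6, 9, 11}
((D Δ C) ∪ C) ∩ (B ∩ (A Δ D)) = {6, 11}
{1, 4, 5, 8, 9, 10} and {6, 11} share no elements.

Yes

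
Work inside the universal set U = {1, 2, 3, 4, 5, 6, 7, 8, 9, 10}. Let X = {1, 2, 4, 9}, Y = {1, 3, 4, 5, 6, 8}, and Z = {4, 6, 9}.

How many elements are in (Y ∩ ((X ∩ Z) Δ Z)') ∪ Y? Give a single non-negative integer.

X ∩ Z = {4, 9}
(X ∩ Z) Δ Z = {6}
((X ∩ Z) Δ Z)' = {1, 2, 3, 4, 5, 7, 8, 9, 10}
Y ∩ ((X ∩ Z) Δ Z)' = {1, 3, 4, 5, 8}
(Y ∩ ((X ∩ Z) Δ Z)') ∪ Y = {1, 3, 4, 5, 6, 8}
|(Y ∩ ((X ∩ Z) Δ Z)') ∪ Y| = 6

6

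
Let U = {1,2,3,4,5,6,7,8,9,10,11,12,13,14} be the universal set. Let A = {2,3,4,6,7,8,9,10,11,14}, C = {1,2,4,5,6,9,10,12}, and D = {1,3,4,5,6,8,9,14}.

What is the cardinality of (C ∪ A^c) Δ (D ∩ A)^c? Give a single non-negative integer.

5

A^c = {1,5,12,13}
C ∪ A^c = {1,2,4,5,6,9,10,12,13}
D ∩ A = {3,4,6,8,9,14}
(D ∩ A)^c = {1,2,5,7,10,11,12,13}
(C ∪ A^c) Δ (D ∩ A)^c = {4,6,7,9,11}
|(C ∪ A^c) Δ (D ∩ A)^c| = 5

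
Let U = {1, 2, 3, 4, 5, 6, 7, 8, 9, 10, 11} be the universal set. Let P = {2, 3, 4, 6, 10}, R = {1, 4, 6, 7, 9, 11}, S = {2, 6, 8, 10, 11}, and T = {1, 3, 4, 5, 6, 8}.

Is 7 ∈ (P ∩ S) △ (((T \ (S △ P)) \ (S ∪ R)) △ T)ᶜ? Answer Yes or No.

7 ∉ P and 7 ∉ S, so 7 ∉ P ∩ S
7 ∉ S and 7 ∉ P, so 7 ∉ S △ P
7 ∉ T and 7 ∉ (S △ P), so 7 ∉ T \ (S △ P)
7 ∉ S and 7 ∈ R, so 7 ∈ S ∪ R
7 ∉ (T \ (S △ P)) and 7 ∈ (S ∪ R), so 7 ∉ (T \ (S △ P)) \ (S ∪ R)
7 ∉ ((T \ (S △ P)) \ (S ∪ R)) and 7 ∉ T, so 7 ∉ ((T \ (S △ P)) \ (S ∪ R)) △ T
7 ∈ (((T \ (S △ P)) \ (S ∪ R)) △ T)ᶜ since 7 ∉ (((T \ (S △ P)) \ (S ∪ R)) △ T)
7 ∉ (P ∩ S) and 7 ∈ (((T \ (S △ P)) \ (S ∪ R)) △ T)ᶜ, so 7 ∈ (P ∩ S) △ (((T \ (S △ P)) \ (S ∪ R)) △ T)ᶜ

Yes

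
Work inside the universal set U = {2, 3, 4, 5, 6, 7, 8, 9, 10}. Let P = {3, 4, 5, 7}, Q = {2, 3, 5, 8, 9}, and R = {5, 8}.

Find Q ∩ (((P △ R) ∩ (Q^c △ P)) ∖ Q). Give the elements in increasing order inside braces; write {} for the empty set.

{}

P △ R = {3, 4, 7, 8}
Q^c = {4, 6, 7, 10}
Q^c △ P = {3, 5, 6, 10}
(P △ R) ∩ (Q^c △ P) = {3}
((P △ R) ∩ (Q^c △ P)) ∖ Q = {}
Q ∩ (((P △ R) ∩ (Q^c △ P)) ∖ Q) = {}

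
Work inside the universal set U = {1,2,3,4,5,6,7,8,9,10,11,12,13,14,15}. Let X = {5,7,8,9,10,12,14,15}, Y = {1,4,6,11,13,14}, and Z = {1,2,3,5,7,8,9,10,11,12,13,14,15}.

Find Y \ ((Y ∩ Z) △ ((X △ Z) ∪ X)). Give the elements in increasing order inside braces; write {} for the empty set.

Y ∩ Z = {1,11,13,14}
X △ Z = {1,2,3,11,13}
(X △ Z) ∪ X = {1,2,3,5,7,8,9,10,11,12,13,14,15}
(Y ∩ Z) △ ((X △ Z) ∪ X) = {2,3,5,7,8,9,10,12,15}
Y \ ((Y ∩ Z) △ ((X △ Z) ∪ X)) = {1,4,6,11,13,14}

{1,4,6,11,13,14}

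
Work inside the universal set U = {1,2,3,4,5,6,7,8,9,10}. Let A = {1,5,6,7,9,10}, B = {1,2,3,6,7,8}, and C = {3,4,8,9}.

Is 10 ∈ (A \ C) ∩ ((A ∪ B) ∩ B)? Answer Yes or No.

No

10 ∈ A and 10 ∉ C, so 10 ∈ A \ C
10 ∈ A and 10 ∉ B, so 10 ∈ A ∪ B
10 ∈ (A ∪ B) and 10 ∉ B, so 10 ∉ (A ∪ B) ∩ B
10 ∈ (A \ C) and 10 ∉ ((A ∪ B) ∩ B), so 10 ∉ (A \ C) ∩ ((A ∪ B) ∩ B)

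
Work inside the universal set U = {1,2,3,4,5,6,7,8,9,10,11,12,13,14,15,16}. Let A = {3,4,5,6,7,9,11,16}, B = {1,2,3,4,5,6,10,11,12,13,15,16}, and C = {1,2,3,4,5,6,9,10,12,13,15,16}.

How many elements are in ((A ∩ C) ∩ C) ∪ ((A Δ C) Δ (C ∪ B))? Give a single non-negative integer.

A ∩ C = {3,4,5,6,9,16}
(A ∩ C) ∩ C = {3,4,5,6,9,16}
A Δ C = {1,2,7,10,11,12,13,15}
C ∪ B = {1,2,3,4,5,6,9,10,11,12,13,15,16}
(A Δ C) Δ (C ∪ B) = {3,4,5,6,7,9,16}
((A ∩ C) ∩ C) ∪ ((A Δ C) Δ (C ∪ B)) = {3,4,5,6,7,9,16}
|((A ∩ C) ∩ C) ∪ ((A Δ C) Δ (C ∪ B))| = 7

7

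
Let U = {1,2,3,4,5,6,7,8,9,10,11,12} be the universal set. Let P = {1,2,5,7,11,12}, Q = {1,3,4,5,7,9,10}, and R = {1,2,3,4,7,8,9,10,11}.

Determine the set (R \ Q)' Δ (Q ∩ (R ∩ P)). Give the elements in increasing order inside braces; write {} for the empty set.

{3,4,5,6,9,10,12}

R \ Q = {2,8,11}
(R \ Q)' = {1,3,4,5,6,7,9,10,12}
R ∩ P = {1,2,7,11}
Q ∩ (R ∩ P) = {1,7}
(R \ Q)' Δ (Q ∩ (R ∩ P)) = {3,4,5,6,9,10,12}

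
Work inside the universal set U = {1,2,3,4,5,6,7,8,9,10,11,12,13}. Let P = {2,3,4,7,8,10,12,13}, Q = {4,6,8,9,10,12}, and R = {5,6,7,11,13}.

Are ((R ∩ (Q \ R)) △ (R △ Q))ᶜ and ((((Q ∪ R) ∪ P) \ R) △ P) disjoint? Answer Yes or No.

Yes

Q \ R = {4,8,9,10,12}
R ∩ (Q \ R) = {}
R △ Q = {4,5,7,8,9,10,11,12,13}
(R ∩ (Q \ R)) △ (R △ Q) = {4,5,7,8,9,10,11,12,13}
((R ∩ (Q \ R)) △ (R △ Q))ᶜ = {1,2,3,6}
Q ∪ R = {4,5,6,7,8,9,10,11,12,13}
(Q ∪ R) ∪ P = {2,3,4,5,6,7,8,9,10,11,12,13}
((Q ∪ R) ∪ P) \ R = {2,3,4,8,9,10,12}
(((Q ∪ R) ∪ P) \ R) △ P = {7,9,13}
{1,2,3,6} and {7,9,13} share no elements.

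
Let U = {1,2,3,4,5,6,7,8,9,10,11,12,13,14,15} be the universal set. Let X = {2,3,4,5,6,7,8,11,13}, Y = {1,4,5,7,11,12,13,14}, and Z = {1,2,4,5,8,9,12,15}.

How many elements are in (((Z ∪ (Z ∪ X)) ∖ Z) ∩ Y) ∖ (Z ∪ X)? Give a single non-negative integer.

0

Z ∪ X = {1,2,3,4,5,6,7,8,9,11,12,13,15}
Z ∪ (Z ∪ X) = {1,2,3,4,5,6,7,8,9,11,12,13,15}
(Z ∪ (Z ∪ X)) ∖ Z = {3,6,7,11,13}
((Z ∪ (Z ∪ X)) ∖ Z) ∩ Y = {7,11,13}
(((Z ∪ (Z ∪ X)) ∖ Z) ∩ Y) ∖ (Z ∪ X) = {}
|(((Z ∪ (Z ∪ X)) ∖ Z) ∩ Y) ∖ (Z ∪ X)| = 0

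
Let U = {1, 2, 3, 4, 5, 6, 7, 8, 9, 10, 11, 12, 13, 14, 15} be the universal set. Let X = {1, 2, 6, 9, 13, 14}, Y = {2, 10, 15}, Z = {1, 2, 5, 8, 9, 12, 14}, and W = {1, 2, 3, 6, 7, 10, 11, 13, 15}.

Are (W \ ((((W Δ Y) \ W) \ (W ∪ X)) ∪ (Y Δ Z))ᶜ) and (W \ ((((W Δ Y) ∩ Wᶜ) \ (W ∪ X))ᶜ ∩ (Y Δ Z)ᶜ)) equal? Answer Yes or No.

Yes

W Δ Y = {1, 3, 6, 7, 11, 13}
(W Δ Y) \ W = {}
W ∪ X = {1, 2, 3, 6, 7, 9, 10, 11, 13, 14, 15}
((W Δ Y) \ W) \ (W ∪ X) = {}
Y Δ Z = {1, 5, 8, 9, 10, 12, 14, 15}
(((W Δ Y) \ W) \ (W ∪ X)) ∪ (Y Δ Z) = {1, 5, 8, 9, 10, 12, 14, 15}
((((W Δ Y) \ W) \ (W ∪ X)) ∪ (Y Δ Z))ᶜ = {2, 3, 4, 6, 7, 11, 13}
W \ ((((W Δ Y) \ W) \ (W ∪ X)) ∪ (Y Δ Z))ᶜ = {1, 10, 15}
Wᶜ = {4, 5, 8, 9, 12, 14}
(W Δ Y) ∩ Wᶜ = {}
((W Δ Y) ∩ Wᶜ) \ (W ∪ X) = {}
(((W Δ Y) ∩ Wᶜ) \ (W ∪ X))ᶜ = {1, 2, 3, 4, 5, 6, 7, 8, 9, 10, 11, 12, 13, 14, 15}
(Y Δ Z)ᶜ = {2, 3, 4, 6, 7, 11, 13}
(((W Δ Y) ∩ Wᶜ) \ (W ∪ X))ᶜ ∩ (Y Δ Z)ᶜ = {2, 3, 4, 6, 7, 11, 13}
W \ ((((W Δ Y) ∩ Wᶜ) \ (W ∪ X))ᶜ ∩ (Y Δ Z)ᶜ) = {1, 10, 15}
Both equal {1, 10, 15}, so W \ ((((W Δ Y) \ W) \ (W ∪ X)) ∪ (Y Δ Z))ᶜ = W \ ((((W Δ Y) ∩ Wᶜ) \ (W ∪ X))ᶜ ∩ (Y Δ Z)ᶜ).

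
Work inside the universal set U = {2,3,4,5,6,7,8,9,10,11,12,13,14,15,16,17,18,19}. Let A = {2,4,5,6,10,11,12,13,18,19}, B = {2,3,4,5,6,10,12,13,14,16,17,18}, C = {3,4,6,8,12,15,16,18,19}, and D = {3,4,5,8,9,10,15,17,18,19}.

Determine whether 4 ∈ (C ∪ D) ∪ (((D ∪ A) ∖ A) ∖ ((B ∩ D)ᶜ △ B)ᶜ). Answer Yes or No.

Yes

4 ∈ C and 4 ∈ D, so 4 ∈ C ∪ D
4 ∈ D and 4 ∈ A, so 4 ∈ D ∪ A
4 ∈ (D ∪ A) and 4 ∈ A, so 4 ∉ (D ∪ A) ∖ A
4 ∈ B and 4 ∈ D, so 4 ∈ B ∩ D
4 ∉ (B ∩ D)ᶜ since 4 ∈ (B ∩ D)
4 ∉ (B ∩ D)ᶜ and 4 ∈ B, so 4 ∈ (B ∩ D)ᶜ △ B
4 ∉ ((B ∩ D)ᶜ △ B)ᶜ since 4 ∈ ((B ∩ D)ᶜ △ B)
4 ∉ ((D ∪ A) ∖ A) and 4 ∉ ((B ∩ D)ᶜ △ B)ᶜ, so 4 ∉ ((D ∪ A) ∖ A) ∖ ((B ∩ D)ᶜ △ B)ᶜ
4 ∈ (C ∪ D) and 4 ∉ (((D ∪ A) ∖ A) ∖ ((B ∩ D)ᶜ △ B)ᶜ), so 4 ∈ (C ∪ D) ∪ (((D ∪ A) ∖ A) ∖ ((B ∩ D)ᶜ △ B)ᶜ)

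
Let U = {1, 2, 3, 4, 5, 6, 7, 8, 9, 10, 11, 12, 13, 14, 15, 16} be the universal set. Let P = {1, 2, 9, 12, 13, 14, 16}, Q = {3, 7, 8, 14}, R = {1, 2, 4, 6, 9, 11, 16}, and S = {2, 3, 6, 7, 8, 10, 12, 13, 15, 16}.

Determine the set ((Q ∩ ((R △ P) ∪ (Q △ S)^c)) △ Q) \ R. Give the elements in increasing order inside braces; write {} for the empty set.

{}

R △ P = {4, 6, 11, 12, 13, 14}
Q △ S = {2, 6, 10, 12, 13, 14, 15, 16}
(Q △ S)^c = {1, 3, 4, 5, 7, 8, 9, 11}
(R △ P) ∪ (Q △ S)^c = {1, 3, 4, 5, 6, 7, 8, 9, 11, 12, 13, 14}
Q ∩ ((R △ P) ∪ (Q △ S)^c) = {3, 7, 8, 14}
(Q ∩ ((R △ P) ∪ (Q △ S)^c)) △ Q = {}
((Q ∩ ((R △ P) ∪ (Q △ S)^c)) △ Q) \ R = {}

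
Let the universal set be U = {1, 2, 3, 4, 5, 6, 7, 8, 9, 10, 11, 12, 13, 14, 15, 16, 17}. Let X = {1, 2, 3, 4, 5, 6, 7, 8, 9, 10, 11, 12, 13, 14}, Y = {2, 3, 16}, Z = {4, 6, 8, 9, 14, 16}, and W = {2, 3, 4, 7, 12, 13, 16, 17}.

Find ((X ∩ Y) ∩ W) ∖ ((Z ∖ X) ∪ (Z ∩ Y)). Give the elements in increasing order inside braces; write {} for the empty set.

{2, 3}

X ∩ Y = {2, 3}
(X ∩ Y) ∩ W = {2, 3}
Z ∖ X = {16}
Z ∩ Y = {16}
(Z ∖ X) ∪ (Z ∩ Y) = {16}
((X ∩ Y) ∩ W) ∖ ((Z ∖ X) ∪ (Z ∩ Y)) = {2, 3}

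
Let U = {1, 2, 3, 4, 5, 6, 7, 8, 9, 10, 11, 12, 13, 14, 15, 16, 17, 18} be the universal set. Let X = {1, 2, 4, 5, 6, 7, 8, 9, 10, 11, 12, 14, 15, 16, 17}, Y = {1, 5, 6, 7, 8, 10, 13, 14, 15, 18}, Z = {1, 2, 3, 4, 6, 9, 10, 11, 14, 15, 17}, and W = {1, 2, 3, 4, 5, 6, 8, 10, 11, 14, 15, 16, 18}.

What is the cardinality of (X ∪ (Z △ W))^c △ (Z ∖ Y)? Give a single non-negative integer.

Z △ W = {5, 8, 9, 16, 17, 18}
X ∪ (Z △ W) = {1, 2, 4, 5, 6, 7, 8, 9, 10, 11, 12, 14, 15, 16, 17, 18}
(X ∪ (Z △ W))^c = {3, 13}
Z ∖ Y = {2, 3, 4, 9, 11, 17}
(X ∪ (Z △ W))^c △ (Z ∖ Y) = {2, 4, 9, 11, 13, 17}
|(X ∪ (Z △ W))^c △ (Z ∖ Y)| = 6

6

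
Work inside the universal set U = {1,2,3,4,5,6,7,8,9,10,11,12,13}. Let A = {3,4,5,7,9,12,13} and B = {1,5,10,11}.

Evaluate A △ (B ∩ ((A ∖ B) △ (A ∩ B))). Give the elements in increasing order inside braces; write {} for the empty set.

{3,4,7,9,12,13}

A ∖ B = {3,4,7,9,12,13}
A ∩ B = {5}
(A ∖ B) △ (A ∩ B) = {3,4,5,7,9,12,13}
B ∩ ((A ∖ B) △ (A ∩ B)) = {5}
A △ (B ∩ ((A ∖ B) △ (A ∩ B))) = {3,4,7,9,12,13}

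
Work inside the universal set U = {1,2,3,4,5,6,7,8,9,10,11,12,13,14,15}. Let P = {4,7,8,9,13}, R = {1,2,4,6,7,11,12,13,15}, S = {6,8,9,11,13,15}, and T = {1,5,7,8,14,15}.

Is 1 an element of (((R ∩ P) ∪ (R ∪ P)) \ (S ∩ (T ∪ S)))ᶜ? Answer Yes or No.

No

1 ∈ R and 1 ∉ P, so 1 ∉ R ∩ P
1 ∈ R and 1 ∉ P, so 1 ∈ R ∪ P
1 ∉ (R ∩ P) and 1 ∈ (R ∪ P), so 1 ∈ (R ∩ P) ∪ (R ∪ P)
1 ∈ T and 1 ∉ S, so 1 ∈ T ∪ S
1 ∉ S and 1 ∈ (T ∪ S), so 1 ∉ S ∩ (T ∪ S)
1 ∈ ((R ∩ P) ∪ (R ∪ P)) and 1 ∉ (S ∩ (T ∪ S)), so 1 ∈ ((R ∩ P) ∪ (R ∪ P)) \ (S ∩ (T ∪ S))
1 ∉ (((R ∩ P) ∪ (R ∪ P)) \ (S ∩ (T ∪ S)))ᶜ since 1 ∈ (((R ∩ P) ∪ (R ∪ P)) \ (S ∩ (T ∪ S)))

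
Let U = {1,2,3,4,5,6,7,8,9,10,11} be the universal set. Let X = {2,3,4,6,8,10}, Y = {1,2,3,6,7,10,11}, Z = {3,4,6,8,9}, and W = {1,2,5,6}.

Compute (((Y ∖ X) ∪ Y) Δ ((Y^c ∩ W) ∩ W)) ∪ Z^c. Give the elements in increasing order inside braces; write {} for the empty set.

Y ∖ X = {1,7,11}
(Y ∖ X) ∪ Y = {1,2,3,6,7,10,11}
Y^c = {4,5,8,9}
Y^c ∩ W = {5}
(Y^c ∩ W) ∩ W = {5}
((Y ∖ X) ∪ Y) Δ ((Y^c ∩ W) ∩ W) = {1,2,3,5,6,7,10,11}
Z^c = {1,2,5,7,10,11}
(((Y ∖ X) ∪ Y) Δ ((Y^c ∩ W) ∩ W)) ∪ Z^c = {1,2,3,5,6,7,10,11}

{1,2,3,5,6,7,10,11}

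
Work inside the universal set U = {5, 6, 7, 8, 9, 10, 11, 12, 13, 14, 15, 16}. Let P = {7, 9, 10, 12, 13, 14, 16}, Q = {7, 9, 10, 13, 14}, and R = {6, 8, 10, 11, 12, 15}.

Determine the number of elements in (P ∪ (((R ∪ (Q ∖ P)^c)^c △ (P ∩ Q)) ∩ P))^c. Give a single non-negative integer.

5

Q ∖ P = {}
(Q ∖ P)^c = {5, 6, 7, 8, 9, 10, 11, 12, 13, 14, 15, 16}
R ∪ (Q ∖ P)^c = {5, 6, 7, 8, 9, 10, 11, 12, 13, 14, 15, 16}
(R ∪ (Q ∖ P)^c)^c = {}
P ∩ Q = {7, 9, 10, 13, 14}
(R ∪ (Q ∖ P)^c)^c △ (P ∩ Q) = {7, 9, 10, 13, 14}
((R ∪ (Q ∖ P)^c)^c △ (P ∩ Q)) ∩ P = {7, 9, 10, 13, 14}
P ∪ (((R ∪ (Q ∖ P)^c)^c △ (P ∩ Q)) ∩ P) = {7, 9, 10, 12, 13, 14, 16}
(P ∪ (((R ∪ (Q ∖ P)^c)^c △ (P ∩ Q)) ∩ P))^c = {5, 6, 8, 11, 15}
|(P ∪ (((R ∪ (Q ∖ P)^c)^c △ (P ∩ Q)) ∩ P))^c| = 5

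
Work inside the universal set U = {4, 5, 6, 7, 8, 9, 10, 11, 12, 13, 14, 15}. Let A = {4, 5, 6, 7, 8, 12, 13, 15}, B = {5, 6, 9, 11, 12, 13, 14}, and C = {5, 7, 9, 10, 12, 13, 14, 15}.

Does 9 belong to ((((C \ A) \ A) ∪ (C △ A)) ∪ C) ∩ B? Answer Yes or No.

9 ∈ C and 9 ∉ A, so 9 ∈ C \ A
9 ∈ (C \ A) and 9 ∉ A, so 9 ∈ (C \ A) \ A
9 ∈ C and 9 ∉ A, so 9 ∈ C △ A
9 ∈ ((C \ A) \ A) and 9 ∈ (C △ A), so 9 ∈ ((C \ A) \ A) ∪ (C △ A)
9 ∈ (((C \ A) \ A) ∪ (C △ A)) and 9 ∈ C, so 9 ∈ (((C \ A) \ A) ∪ (C △ A)) ∪ C
9 ∈ ((((C \ A) \ A) ∪ (C △ A)) ∪ C) and 9 ∈ B, so 9 ∈ ((((C \ A) \ A) ∪ (C △ A)) ∪ C) ∩ B

Yes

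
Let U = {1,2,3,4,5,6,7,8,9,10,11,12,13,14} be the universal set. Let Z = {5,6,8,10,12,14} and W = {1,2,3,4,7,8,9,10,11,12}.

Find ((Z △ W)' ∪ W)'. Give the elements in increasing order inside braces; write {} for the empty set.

{5,6,14}

Z △ W = {1,2,3,4,5,6,7,9,11,14}
(Z △ W)' = {8,10,12,13}
(Z △ W)' ∪ W = {1,2,3,4,7,8,9,10,11,12,13}
((Z △ W)' ∪ W)' = {5,6,14}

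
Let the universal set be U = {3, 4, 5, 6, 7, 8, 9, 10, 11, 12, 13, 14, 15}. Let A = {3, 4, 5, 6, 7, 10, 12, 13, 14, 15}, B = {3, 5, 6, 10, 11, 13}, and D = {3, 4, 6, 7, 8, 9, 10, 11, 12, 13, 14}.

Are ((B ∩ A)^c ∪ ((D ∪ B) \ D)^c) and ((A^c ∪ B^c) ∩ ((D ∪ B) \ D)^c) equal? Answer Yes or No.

B ∩ A = {3, 5, 6, 10, 13}
(B ∩ A)^c = {4, 7, 8, 9, 11, 12, 14, 15}
D ∪ B = {3, 4, 5, 6, 7, 8, 9, 10, 11, 12, 13, 14}
(D ∪ B) \ D = {5}
((D ∪ B) \ D)^c = {3, 4, 6, 7, 8, 9, 10, 11, 12, 13, 14, 15}
(B ∩ A)^c ∪ ((D ∪ B) \ D)^c = {3, 4, 6, 7, 8, 9, 10, 11, 12, 13, 14, 15}
A^c = {8, 9, 11}
B^c = {4, 7, 8, 9, 12, 14, 15}
A^c ∪ B^c = {4, 7, 8, 9, 11, 12, 14, 15}
(A^c ∪ B^c) ∩ ((D ∪ B) \ D)^c = {4, 7, 8, 9, 11, 12, 14, 15}
3 ∈ (B ∩ A)^c ∪ ((D ∪ B) \ D)^c but 3 ∉ (A^c ∪ B^c) ∩ ((D ∪ B) \ D)^c, so they differ.

No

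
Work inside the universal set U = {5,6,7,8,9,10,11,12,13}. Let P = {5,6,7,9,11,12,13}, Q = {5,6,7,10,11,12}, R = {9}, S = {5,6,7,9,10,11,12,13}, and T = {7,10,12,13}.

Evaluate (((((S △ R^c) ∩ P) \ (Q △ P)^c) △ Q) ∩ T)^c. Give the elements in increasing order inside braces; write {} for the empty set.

R^c = {5,6,7,8,10,11,12,13}
S △ R^c = {8,9}
(S △ R^c) ∩ P = {9}
Q △ P = {9,10,13}
(Q △ P)^c = {5,6,7,8,11,12}
((S △ R^c) ∩ P) \ (Q △ P)^c = {9}
(((S △ R^c) ∩ P) \ (Q △ P)^c) △ Q = {5,6,7,9,10,11,12}
((((S △ R^c) ∩ P) \ (Q △ P)^c) △ Q) ∩ T = {7,10,12}
(((((S △ R^c) ∩ P) \ (Q △ P)^c) △ Q) ∩ T)^c = {5,6,8,9,11,13}

{5,6,8,9,11,13}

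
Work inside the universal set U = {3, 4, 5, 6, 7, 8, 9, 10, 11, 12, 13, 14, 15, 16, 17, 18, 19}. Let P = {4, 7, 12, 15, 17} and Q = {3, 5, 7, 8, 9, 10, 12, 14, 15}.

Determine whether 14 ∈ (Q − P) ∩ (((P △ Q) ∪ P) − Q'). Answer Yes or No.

14 ∈ Q and 14 ∉ P, so 14 ∈ Q − P
14 ∉ P and 14 ∈ Q, so 14 ∈ P △ Q
14 ∈ (P △ Q) and 14 ∉ P, so 14 ∈ (P △ Q) ∪ P
14 ∈ Q, so 14 ∉ Q'
14 ∈ ((P △ Q) ∪ P) and 14 ∉ Q', so 14 ∈ ((P △ Q) ∪ P) − Q'
14 ∈ (Q − P) and 14 ∈ (((P △ Q) ∪ P) − Q'), so 14 ∈ (Q − P) ∩ (((P △ Q) ∪ P) − Q')

Yes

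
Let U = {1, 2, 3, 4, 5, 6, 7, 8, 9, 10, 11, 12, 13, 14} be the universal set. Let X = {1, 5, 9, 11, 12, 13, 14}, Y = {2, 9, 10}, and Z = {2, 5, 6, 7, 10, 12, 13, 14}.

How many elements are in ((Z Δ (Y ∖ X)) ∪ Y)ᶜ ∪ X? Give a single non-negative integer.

Y ∖ X = {2, 10}
Z Δ (Y ∖ X) = {5, 6, 7, 12, 13, 14}
(Z Δ (Y ∖ X)) ∪ Y = {2, 5, 6, 7, 9, 10, 12, 13, 14}
((Z Δ (Y ∖ X)) ∪ Y)ᶜ = {1, 3, 4, 8, 11}
((Z Δ (Y ∖ X)) ∪ Y)ᶜ ∪ X = {1, 3, 4, 5, 8, 9, 11, 12, 13, 14}
|((Z Δ (Y ∖ X)) ∪ Y)ᶜ ∪ X| = 10

10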